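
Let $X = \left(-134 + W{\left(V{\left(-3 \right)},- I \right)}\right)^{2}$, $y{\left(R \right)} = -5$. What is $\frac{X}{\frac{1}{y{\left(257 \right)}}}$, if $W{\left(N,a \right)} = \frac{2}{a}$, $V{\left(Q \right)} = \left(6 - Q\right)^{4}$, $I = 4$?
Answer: $- \frac{361805}{4} \approx -90451.0$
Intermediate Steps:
$X = \frac{72361}{4}$ ($X = \left(-134 + \frac{2}{\left(-1\right) 4}\right)^{2} = \left(-134 + \frac{2}{-4}\right)^{2} = \left(-134 + 2 \left(- \frac{1}{4}\right)\right)^{2} = \left(-134 - \frac{1}{2}\right)^{2} = \left(- \frac{269}{2}\right)^{2} = \frac{72361}{4} \approx 18090.0$)
$\frac{X}{\frac{1}{y{\left(257 \right)}}} = \frac{72361}{4 \frac{1}{-5}} = \frac{72361}{4 \left(- \frac{1}{5}\right)} = \frac{72361}{4} \left(-5\right) = - \frac{361805}{4}$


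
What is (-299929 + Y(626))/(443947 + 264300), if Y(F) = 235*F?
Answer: -152819/708247 ≈ -0.21577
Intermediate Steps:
(-299929 + Y(626))/(443947 + 264300) = (-299929 + 235*626)/(443947 + 264300) = (-299929 + 147110)/708247 = -152819*1/708247 = -152819/708247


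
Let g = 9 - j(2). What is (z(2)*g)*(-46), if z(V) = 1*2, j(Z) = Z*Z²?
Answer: -92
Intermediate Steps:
j(Z) = Z³
z(V) = 2
g = 1 (g = 9 - 1*2³ = 9 - 1*8 = 9 - 8 = 1)
(z(2)*g)*(-46) = (2*1)*(-46) = 2*(-46) = -92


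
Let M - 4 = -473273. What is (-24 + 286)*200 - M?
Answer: 525669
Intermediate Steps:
M = -473269 (M = 4 - 473273 = -473269)
(-24 + 286)*200 - M = (-24 + 286)*200 - 1*(-473269) = 262*200 + 473269 = 52400 + 473269 = 525669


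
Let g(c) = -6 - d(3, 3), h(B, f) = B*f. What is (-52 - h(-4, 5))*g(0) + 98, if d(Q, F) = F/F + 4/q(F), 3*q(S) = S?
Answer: 450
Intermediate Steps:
q(S) = S/3
d(Q, F) = 1 + 12/F (d(Q, F) = F/F + 4/((F/3)) = 1 + 4*(3/F) = 1 + 12/F)
g(c) = -11 (g(c) = -6 - (12 + 3)/3 = -6 - 15/3 = -6 - 1*5 = -6 - 5 = -11)
(-52 - h(-4, 5))*g(0) + 98 = (-52 - (-4)*5)*(-11) + 98 = (-52 - 1*(-20))*(-11) + 98 = (-52 + 20)*(-11) + 98 = -32*(-11) + 98 = 352 + 98 = 450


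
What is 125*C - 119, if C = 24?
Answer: 2881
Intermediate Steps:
125*C - 119 = 125*24 - 119 = 3000 - 119 = 2881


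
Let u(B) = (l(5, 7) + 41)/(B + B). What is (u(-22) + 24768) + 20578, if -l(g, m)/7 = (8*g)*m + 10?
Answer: 1997213/44 ≈ 45391.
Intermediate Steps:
l(g, m) = -70 - 56*g*m (l(g, m) = -7*((8*g)*m + 10) = -7*(8*g*m + 10) = -7*(10 + 8*g*m) = -70 - 56*g*m)
u(B) = -1989/(2*B) (u(B) = ((-70 - 56*5*7) + 41)/(B + B) = ((-70 - 1960) + 41)/((2*B)) = (-2030 + 41)*(1/(2*B)) = -1989/(2*B))
(u(-22) + 24768) + 20578 = (-1989/2/(-22) + 24768) + 20578 = (-1989/2*(-1/22) + 24768) + 20578 = (1989/44 + 24768) + 20578 = 1091781/44 + 20578 = 1997213/44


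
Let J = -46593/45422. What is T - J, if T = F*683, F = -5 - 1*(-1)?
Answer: -124046311/45422 ≈ -2731.0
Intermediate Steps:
F = -4 (F = -5 + 1 = -4)
T = -2732 (T = -4*683 = -2732)
J = -46593/45422 (J = -46593*1/45422 = -46593/45422 ≈ -1.0258)
T - J = -2732 - 1*(-46593/45422) = -2732 + 46593/45422 = -124046311/45422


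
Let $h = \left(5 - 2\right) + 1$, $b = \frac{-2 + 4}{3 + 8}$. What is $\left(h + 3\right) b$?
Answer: $\frac{14}{11} \approx 1.2727$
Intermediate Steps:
$b = \frac{2}{11} \approx 0.18182$
$h = 4$ ($h = 3 + 1 = 4$)
$\left(h + 3\right) b = \left(4 + 3\right) \frac{2}{11} = 7 \cdot \frac{2}{11} = \frac{14}{11}$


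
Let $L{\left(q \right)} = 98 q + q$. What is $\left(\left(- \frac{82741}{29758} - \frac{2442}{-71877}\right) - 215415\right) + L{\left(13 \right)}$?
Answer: $- \frac{152669209882623}{712971922} \approx -2.1413 \cdot 10^{5}$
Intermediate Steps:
$L{\left(q \right)} = 99 q$
$\left(\left(- \frac{82741}{29758} - \frac{2442}{-71877}\right) - 215415\right) + L{\left(13 \right)} = \left(\left(- \frac{82741}{29758} - \frac{2442}{-71877}\right) - 215415\right) + 99 \cdot 13 = \left(\left(\left(-82741\right) \frac{1}{29758} - - \frac{814}{23959}\right) - 215415\right) + 1287 = \left(\left(- \frac{82741}{29758} + \frac{814}{23959}\right) - 215415\right) + 1287 = \left(- \frac{1958168607}{712971922} - 215415\right) + 1287 = - \frac{153586804746237}{712971922} + 1287 = - \frac{152669209882623}{712971922}$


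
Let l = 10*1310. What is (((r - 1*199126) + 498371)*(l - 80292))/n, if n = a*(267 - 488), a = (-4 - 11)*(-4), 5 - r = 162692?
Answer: 2293901284/3315 ≈ 6.9198e+5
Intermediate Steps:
r = -162687 (r = 5 - 1*162692 = 5 - 162692 = -162687)
l = 13100
a = 60 (a = -15*(-4) = 60)
n = -13260 (n = 60*(267 - 488) = 60*(-221) = -13260)
(((r - 1*199126) + 498371)*(l - 80292))/n = (((-162687 - 1*199126) + 498371)*(13100 - 80292))/(-13260) = (((-162687 - 199126) + 498371)*(-67192))*(-1/13260) = ((-361813 + 498371)*(-67192))*(-1/13260) = (136558*(-67192))*(-1/13260) = -9175605136*(-1/13260) = 2293901284/3315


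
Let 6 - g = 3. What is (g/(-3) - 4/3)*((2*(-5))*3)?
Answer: 70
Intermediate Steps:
g = 3 (g = 6 - 1*3 = 6 - 3 = 3)
(g/(-3) - 4/3)*((2*(-5))*3) = (3/(-3) - 4/3)*((2*(-5))*3) = (3*(-⅓) - 4*⅓)*(-10*3) = (-1 - 4/3)*(-30) = -7/3*(-30) = 70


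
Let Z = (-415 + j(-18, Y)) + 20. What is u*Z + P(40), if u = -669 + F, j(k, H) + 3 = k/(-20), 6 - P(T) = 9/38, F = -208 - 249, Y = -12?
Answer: 84956669/190 ≈ 4.4714e+5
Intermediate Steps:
F = -457
P(T) = 219/38 (P(T) = 6 - 9/38 = 219/38)
j(k, H) = -3 - k/20 (j(k, H) = -3 + k/(-20) = -3 + k*(-1/20) = -3 - k/20)
u = -1126 (u = -669 - 457 = -1126)
Z = -3971/10 (Z = (-415 + (-3 - 1/20*(-18))) + 20 = (-415 + (-3 + 9/10)) + 20 = (-415 - 21/10) + 20 = -4171/10 + 20 = -3971/10 ≈ -397.10)
u*Z + P(40) = -1126*(-3971/10) + 219/38 = 2235673/5 + 219/38 = 84956669/190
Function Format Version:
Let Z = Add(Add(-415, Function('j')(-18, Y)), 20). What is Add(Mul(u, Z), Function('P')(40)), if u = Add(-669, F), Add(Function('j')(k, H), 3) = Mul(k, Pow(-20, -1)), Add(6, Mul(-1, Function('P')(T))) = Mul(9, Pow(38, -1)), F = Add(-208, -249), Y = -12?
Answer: Rational(84956669, 190) ≈ 4.4714e+5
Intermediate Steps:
F = -457
Function('P')(T) = Rational(219, 38) (Function('P')(T) = Add(6, Mul(-1, Mul(9, Pow(38, -1)))) = Add(6, Mul(-1, Mul(9, Rational(1, 38)))) = Add(6, Mul(-1, Rational(9, 38))) = Add(6, Rational(-9, 38)) = Rational(219, 38))
Function('j')(k, H) = Add(-3, Mul(Rational(-1, 20), k)) (Function('j')(k, H) = Add(-3, Mul(k, Pow(-20, -1))) = Add(-3, Mul(k, Rational(-1, 20))) = Add(-3, Mul(Rational(-1, 20), k)))
u = -1126 (u = Add(-669, -457) = -1126)
Z = Rational(-3971, 10) (Z = Add(Add(-415, Add(-3, Mul(Rational(-1, 20), -18))), 20) = Add(Add(-415, Add(-3, Rational(9, 10))), 20) = Add(Add(-415, Rational(-21, 10)), 20) = Add(Rational(-4171, 10), 20) = Rational(-3971, 10) ≈ -397.10)
Add(Mul(u, Z), Function('P')(40)) = Add(Mul(-1126, Rational(-3971, 10)), Rational(219, 38)) = Add(Rational(2235673, 5), Rational(219, 38)) = Rational(84956669, 190)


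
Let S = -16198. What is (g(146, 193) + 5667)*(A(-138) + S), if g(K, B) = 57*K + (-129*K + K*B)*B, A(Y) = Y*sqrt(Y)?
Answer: -29437937438 - 250798578*I*sqrt(138) ≈ -2.9438e+10 - 2.9462e+9*I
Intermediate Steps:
A(Y) = Y**(3/2)
g(K, B) = 57*K + B*(-129*K + B*K) (g(K, B) = 57*K + (-129*K + B*K)*B = 57*K + B*(-129*K + B*K))
(g(146, 193) + 5667)*(A(-138) + S) = (146*(57 + 193**2 - 129*193) + 5667)*((-138)**(3/2) - 16198) = (146*(57 + 37249 - 24897) + 5667)*(-138*I*sqrt(138) - 16198) = (146*12409 + 5667)*(-16198 - 138*I*sqrt(138)) = (1811714 + 5667)*(-16198 - 138*I*sqrt(138)) = 1817381*(-16198 - 138*I*sqrt(138)) = -29437937438 - 250798578*I*sqrt(138)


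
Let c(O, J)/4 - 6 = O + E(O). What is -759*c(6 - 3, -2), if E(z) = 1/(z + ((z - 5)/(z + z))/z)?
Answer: -368874/13 ≈ -28375.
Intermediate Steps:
E(z) = 1/(z + (-5 + z)/(2*z**2)) (E(z) = 1/(z + ((-5 + z)/((2*z)))/z) = 1/(z + ((-5 + z)*(1/(2*z)))/z) = 1/(z + ((-5 + z)/(2*z))/z) = 1/(z + (-5 + z)/(2*z**2)))
c(O, J) = 24 + 4*O + 8*O**2/(-5 + O + 2*O**3) (c(O, J) = 24 + 4*(O + 2*O**2/(-5 + O + 2*O**3)) = 24 + (4*O + 8*O**2/(-5 + O + 2*O**3)) = 24 + 4*O + 8*O**2/(-5 + O + 2*O**3))
-759*c(6 - 3, -2) = -3036*(2*(6 - 3)**2 + (6 + (6 - 3))*(-5 + (6 - 3) + 2*(6 - 3)**3))/(-5 + (6 - 3) + 2*(6 - 3)**3) = -3036*(2*3**2 + (6 + 3)*(-5 + 3 + 2*3**3))/(-5 + 3 + 2*3**3) = -3036*(2*9 + 9*(-5 + 3 + 2*27))/(-5 + 3 + 2*27) = -3036*(18 + 9*(-5 + 3 + 54))/(-5 + 3 + 54) = -3036*(18 + 9*52)/52 = -3036*(18 + 468)/52 = -3036*486/52 = -759*486/13 = -368874/13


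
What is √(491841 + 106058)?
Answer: √597899 ≈ 773.24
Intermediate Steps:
√(491841 + 106058) = √597899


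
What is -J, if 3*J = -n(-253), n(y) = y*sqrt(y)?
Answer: -253*I*sqrt(253)/3 ≈ -1341.4*I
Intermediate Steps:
n(y) = y**(3/2)
J = 253*I*sqrt(253)/3 (J = (-(-253)**(3/2))/3 = (-(-253)*I*sqrt(253))/3 = (253*I*sqrt(253))/3 = 253*I*sqrt(253)/3 ≈ 1341.4*I)
-J = -253*I*sqrt(253)/3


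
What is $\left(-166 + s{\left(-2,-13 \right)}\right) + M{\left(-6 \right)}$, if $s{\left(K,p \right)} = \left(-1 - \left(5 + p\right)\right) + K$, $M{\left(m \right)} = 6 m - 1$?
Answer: $-198$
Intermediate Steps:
$M{\left(m \right)} = -1 + 6 m$
$s{\left(K,p \right)} = -6 + K - p$ ($s{\left(K,p \right)} = \left(-6 - p\right) + K = -6 + K - p$)
$\left(-166 + s{\left(-2,-13 \right)}\right) + M{\left(-6 \right)} = \left(-166 - -5\right) + \left(-1 + 6 \left(-6\right)\right) = \left(-166 - -5\right) - 37 = \left(-166 + 5\right) - 37 = -161 - 37 = -198$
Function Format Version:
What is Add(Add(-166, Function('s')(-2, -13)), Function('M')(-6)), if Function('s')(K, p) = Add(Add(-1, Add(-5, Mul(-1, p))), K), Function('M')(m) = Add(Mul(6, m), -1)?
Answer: -198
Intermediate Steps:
Function('M')(m) = Add(-1, Mul(6, m))
Function('s')(K, p) = Add(-6, K, Mul(-1, p)) (Function('s')(K, p) = Add(Add(-6, Mul(-1, p)), K) = Add(-6, K, Mul(-1, p)))
Add(Add(-166, Function('s')(-2, -13)), Function('M')(-6)) = Add(Add(-166, Add(-6, -2, Mul(-1, -13))), Add(-1, Mul(6, -6))) = Add(Add(-166, Add(-6, -2, 13)), Add(-1, -36)) = Add(Add(-166, 5), -37) = Add(-161, -37) = -198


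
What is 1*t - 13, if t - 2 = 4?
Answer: -7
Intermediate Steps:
t = 6 (t = 2 + 4 = 6)
1*t - 13 = 1*6 - 13 = 6 - 13 = -7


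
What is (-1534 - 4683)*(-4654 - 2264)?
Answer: 43009206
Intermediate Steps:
(-1534 - 4683)*(-4654 - 2264) = -6217*(-6918) = 43009206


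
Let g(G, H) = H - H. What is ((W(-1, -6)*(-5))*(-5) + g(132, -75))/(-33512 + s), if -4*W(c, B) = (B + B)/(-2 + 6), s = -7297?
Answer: -25/54412 ≈ -0.00045946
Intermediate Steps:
W(c, B) = -B/8 (W(c, B) = -(B + B)/(4*(-2 + 6)) = -2*B/(4*4) = -B/8)
g(G, H) = 0
((W(-1, -6)*(-5))*(-5) + g(132, -75))/(-33512 + s) = ((-⅛*(-6)*(-5))*(-5) + 0)/(-33512 - 7297) = (((¾)*(-5))*(-5) + 0)/(-40809) = (-15/4*(-5) + 0)*(-1/40809) = (75/4 + 0)*(-1/40809) = (75/4)*(-1/40809) = -25/54412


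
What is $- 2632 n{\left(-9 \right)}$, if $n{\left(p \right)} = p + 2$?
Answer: $18424$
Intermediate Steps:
$n{\left(p \right)} = 2 + p$
$- 2632 n{\left(-9 \right)} = - 2632 \left(2 - 9\right) = \left(-2632\right) \left(-7\right) = 18424$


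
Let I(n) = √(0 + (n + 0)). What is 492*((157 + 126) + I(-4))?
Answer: 139236 + 984*I ≈ 1.3924e+5 + 984.0*I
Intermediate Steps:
I(n) = √n (I(n) = √(0 + n) = √n)
492*((157 + 126) + I(-4)) = 492*((157 + 126) + √(-4)) = 492*(283 + 2*I) = 139236 + 984*I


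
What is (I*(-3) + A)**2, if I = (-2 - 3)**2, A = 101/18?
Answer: 1560001/324 ≈ 4814.8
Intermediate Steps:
A = 101/18 (A = 101*(1/18) = 101/18 ≈ 5.6111)
I = 25 (I = (-5)**2 = 25)
(I*(-3) + A)**2 = (25*(-3) + 101/18)**2 = (-75 + 101/18)**2 = (-1249/18)**2 = 1560001/324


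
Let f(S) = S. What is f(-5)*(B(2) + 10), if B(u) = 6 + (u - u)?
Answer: -80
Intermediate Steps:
B(u) = 6 (B(u) = 6 + 0 = 6)
f(-5)*(B(2) + 10) = -5*(6 + 10) = -5*16 = -80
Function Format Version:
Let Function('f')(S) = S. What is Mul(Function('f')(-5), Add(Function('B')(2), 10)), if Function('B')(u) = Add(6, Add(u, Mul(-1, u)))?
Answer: -80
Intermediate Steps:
Function('B')(u) = 6 (Function('B')(u) = Add(6, 0) = 6)
Mul(Function('f')(-5), Add(Function('B')(2), 10)) = Mul(-5, Add(6, 10)) = Mul(-5, 16) = -80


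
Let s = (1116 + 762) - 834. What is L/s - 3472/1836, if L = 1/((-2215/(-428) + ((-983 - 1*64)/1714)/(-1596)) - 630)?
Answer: -511518113716946/270491502149559 ≈ -1.8911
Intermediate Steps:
s = 1044 (s = 1878 - 834 = 1044)
L = -97567736/60962700507 (L = 1/((-2215*(-1/428) + ((-983 - 64)*(1/1714))*(-1/1596)) - 630) = 1/((2215/428 - 1047*1/1714*(-1/1596)) - 630) = 1/((2215/428 - 1047/1714*(-1/1596)) - 630) = 1/((2215/428 + 349/911848) - 630) = 1/(504973173/97567736 - 630) = 1/(-60962700507/97567736) = -97567736/60962700507 ≈ -0.0016004)
L/s - 3472/1836 = -97567736/60962700507/1044 - 3472/1836 = -97567736/60962700507*1/1044 - 3472*1/1836 = -24391934/15911264832327 - 868/459 = -511518113716946/270491502149559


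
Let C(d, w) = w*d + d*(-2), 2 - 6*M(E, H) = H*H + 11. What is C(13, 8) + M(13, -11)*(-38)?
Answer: 2704/3 ≈ 901.33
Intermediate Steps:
M(E, H) = -3/2 - H**2/6 (M(E, H) = 1/3 - (H*H + 11)/6 = 1/3 - (H**2 + 11)/6 = 1/3 - (11 + H**2)/6 = 1/3 + (-11/6 - H**2/6) = -3/2 - H**2/6)
C(d, w) = -2*d + d*w (C(d, w) = d*w - 2*d = -2*d + d*w)
C(13, 8) + M(13, -11)*(-38) = 13*(-2 + 8) + (-3/2 - 1/6*(-11)**2)*(-38) = 13*6 + (-3/2 - 1/6*121)*(-38) = 78 + (-3/2 - 121/6)*(-38) = 78 - 65/3*(-38) = 78 + 2470/3 = 2704/3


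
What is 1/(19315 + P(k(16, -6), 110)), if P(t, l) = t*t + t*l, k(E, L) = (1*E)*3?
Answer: 1/26899 ≈ 3.7176e-5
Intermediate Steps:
k(E, L) = 3*E (k(E, L) = E*3 = 3*E)
P(t, l) = t² + l*t
1/(19315 + P(k(16, -6), 110)) = 1/(19315 + (3*16)*(110 + 3*16)) = 1/(19315 + 48*(110 + 48)) = 1/(19315 + 48*158) = 1/(19315 + 7584) = 1/26899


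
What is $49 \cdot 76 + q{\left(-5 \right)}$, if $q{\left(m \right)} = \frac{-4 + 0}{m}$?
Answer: $\frac{18624}{5} \approx 3724.8$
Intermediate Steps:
$q{\left(m \right)} = - \frac{4}{m}$
$49 \cdot 76 + q{\left(-5 \right)} = 49 \cdot 76 - \frac{4}{-5} = 3724 - - \frac{4}{5} = 3724 + \frac{4}{5} = \frac{18624}{5}$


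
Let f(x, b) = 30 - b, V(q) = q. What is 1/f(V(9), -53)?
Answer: 1/83 ≈ 0.012048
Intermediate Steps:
1/f(V(9), -53) = 1/(30 - 1*(-53)) = 1/(30 + 53) = 1/83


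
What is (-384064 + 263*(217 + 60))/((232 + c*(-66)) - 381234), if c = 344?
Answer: 311213/403706 ≈ 0.77089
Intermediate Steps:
(-384064 + 263*(217 + 60))/((232 + c*(-66)) - 381234) = (-384064 + 263*(217 + 60))/((232 + 344*(-66)) - 381234) = (-384064 + 263*277)/((232 - 22704) - 381234) = (-384064 + 72851)/(-22472 - 381234) = -311213/(-403706) = -311213*(-1/403706) = 311213/403706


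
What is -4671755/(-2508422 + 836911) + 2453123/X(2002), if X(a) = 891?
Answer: 4104584612558/1489316301 ≈ 2756.0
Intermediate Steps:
-4671755/(-2508422 + 836911) + 2453123/X(2002) = -4671755/(-2508422 + 836911) + 2453123/891 = -4671755/(-1671511) + 2453123*(1/891) = -4671755*(-1/1671511) + 2453123/891 = 4671755/1671511 + 2453123/891 = 4104584612558/1489316301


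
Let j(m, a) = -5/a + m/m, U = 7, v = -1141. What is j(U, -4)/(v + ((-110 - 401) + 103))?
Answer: -9/6196 ≈ -0.0014526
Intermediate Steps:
j(m, a) = 1 - 5/a (j(m, a) = -5/a + 1 = 1 - 5/a)
j(U, -4)/(v + ((-110 - 401) + 103)) = ((-5 - 4)/(-4))/(-1141 + ((-110 - 401) + 103)) = (-¼*(-9))/(-1141 + (-511 + 103)) = 9/(4*(-1141 - 408)) = (9/4)/(-1549) = (9/4)*(-1/1549) = -9/6196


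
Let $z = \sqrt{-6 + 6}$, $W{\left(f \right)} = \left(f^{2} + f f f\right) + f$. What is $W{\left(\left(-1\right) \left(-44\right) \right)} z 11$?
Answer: $0$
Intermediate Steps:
$W{\left(f \right)} = f + f^{2} + f^{3}$ ($W{\left(f \right)} = \left(f^{2} + f^{2} f\right) + f = \left(f^{2} + f^{3}\right) + f = f + f^{2} + f^{3}$)
$z = 0$ ($z = \sqrt{0} = 0$)
$W{\left(\left(-1\right) \left(-44\right) \right)} z 11 = \left(-1\right) \left(-44\right) \left(1 - -44 + \left(\left(-1\right) \left(-44\right)\right)^{2}\right) 0 \cdot 11 = 44 \left(1 + 44 + 44^{2}\right) 0 = 44 \left(1 + 44 + 1936\right) 0 = 44 \cdot 1981 \cdot 0 = 87164 \cdot 0 = 0$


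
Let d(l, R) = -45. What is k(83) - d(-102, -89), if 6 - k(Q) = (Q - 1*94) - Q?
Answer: 145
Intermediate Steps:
k(Q) = 100 (k(Q) = 6 - ((Q - 1*94) - Q) = 6 - ((Q - 94) - Q) = 6 - ((-94 + Q) - Q) = 6 - 1*(-94) = 6 + 94 = 100)
k(83) - d(-102, -89) = 100 - 1*(-45) = 100 + 45 = 145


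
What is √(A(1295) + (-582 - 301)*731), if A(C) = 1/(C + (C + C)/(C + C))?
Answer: I*√836533007/36 ≈ 803.41*I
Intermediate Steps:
A(C) = 1/(1 + C) (A(C) = 1/(C + (2*C)/((2*C))) = 1/(C + (2*C)*(1/(2*C))) = 1/(C + 1) = 1/(1 + C))
√(A(1295) + (-582 - 301)*731) = √(1/(1 + 1295) + (-582 - 301)*731) = √(1/1296 - 883*731) = √(1/1296 - 645473) = √(-836533007/1296) = I*√836533007/36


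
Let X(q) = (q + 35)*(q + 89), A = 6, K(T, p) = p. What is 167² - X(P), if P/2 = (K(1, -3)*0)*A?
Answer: 24774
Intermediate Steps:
P = 0 (P = 2*(-3*0*6) = 2*(0*6) = 2*0 = 0)
X(q) = (35 + q)*(89 + q)
167² - X(P) = 167² - (3115 + 0² + 124*0) = 27889 - (3115 + 0 + 0) = 27889 - 1*3115 = 27889 - 3115 = 24774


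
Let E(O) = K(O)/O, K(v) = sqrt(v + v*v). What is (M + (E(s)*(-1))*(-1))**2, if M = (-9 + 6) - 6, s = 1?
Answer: (9 - sqrt(2))**2 ≈ 57.544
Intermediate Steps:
K(v) = sqrt(v + v**2)
E(O) = sqrt(O*(1 + O))/O
M = -9 (M = -3 - 6 = -9)
(M + (E(s)*(-1))*(-1))**2 = (-9 + ((sqrt(1*(1 + 1))/1)*(-1))*(-1))**2 = (-9 + ((1*sqrt(1*2))*(-1))*(-1))**2 = (-9 + ((1*sqrt(2))*(-1))*(-1))**2 = (-9 + (sqrt(2)*(-1))*(-1))**2 = (-9 - sqrt(2)*(-1))**2 = (-9 + sqrt(2))**2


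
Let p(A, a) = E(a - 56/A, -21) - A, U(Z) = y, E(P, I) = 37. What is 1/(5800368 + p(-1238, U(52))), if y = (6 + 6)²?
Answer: 1/5801643 ≈ 1.7236e-7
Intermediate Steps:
y = 144 (y = 12² = 144)
U(Z) = 144
p(A, a) = 37 - A
1/(5800368 + p(-1238, U(52))) = 1/(5800368 + (37 - 1*(-1238))) = 1/(5800368 + (37 + 1238)) = 1/(5800368 + 1275) = 1/5801643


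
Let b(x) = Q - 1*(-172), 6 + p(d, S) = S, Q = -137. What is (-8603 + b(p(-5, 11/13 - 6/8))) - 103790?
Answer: -112358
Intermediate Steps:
p(d, S) = -6 + S
b(x) = 35 (b(x) = -137 - 1*(-172) = -137 + 172 = 35)
(-8603 + b(p(-5, 11/13 - 6/8))) - 103790 = (-8603 + 35) - 103790 = -8568 - 103790 = -112358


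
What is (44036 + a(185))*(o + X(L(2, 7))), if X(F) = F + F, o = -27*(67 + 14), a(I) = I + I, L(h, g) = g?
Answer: -96494238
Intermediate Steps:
a(I) = 2*I
o = -2187 (o = -27*81 = -2187)
X(F) = 2*F
(44036 + a(185))*(o + X(L(2, 7))) = (44036 + 2*185)*(-2187 + 2*7) = (44036 + 370)*(-2187 + 14) = 44406*(-2173) = -96494238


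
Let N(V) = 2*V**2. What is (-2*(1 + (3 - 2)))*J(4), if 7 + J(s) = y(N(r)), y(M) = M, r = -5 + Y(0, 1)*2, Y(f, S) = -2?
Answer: -620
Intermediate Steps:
r = -9 (r = -5 - 2*2 = -5 - 4 = -9)
J(s) = 155 (J(s) = -7 + 2*(-9)**2 = -7 + 2*81 = -7 + 162 = 155)
(-2*(1 + (3 - 2)))*J(4) = -2*(1 + (3 - 2))*155 = -2*(1 + 1)*155 = -2*2*155 = -4*155 = -620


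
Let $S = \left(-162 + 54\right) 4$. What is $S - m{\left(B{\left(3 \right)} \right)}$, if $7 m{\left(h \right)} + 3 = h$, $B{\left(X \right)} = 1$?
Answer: $- \frac{3022}{7} \approx -431.71$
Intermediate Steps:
$m{\left(h \right)} = - \frac{3}{7} + \frac{h}{7}$
$S = -432$ ($S = \left(-108\right) 4 = -432$)
$S - m{\left(B{\left(3 \right)} \right)} = -432 - \left(- \frac{3}{7} + \frac{1}{7} \cdot 1\right) = -432 - \left(- \frac{3}{7} + \frac{1}{7}\right) = -432 - - \frac{2}{7} = -432 + \frac{2}{7} = - \frac{3022}{7}$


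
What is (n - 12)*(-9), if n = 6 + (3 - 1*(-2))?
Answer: 9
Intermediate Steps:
n = 11 (n = 6 + (3 + 2) = 6 + 5 = 11)
(n - 12)*(-9) = (11 - 12)*(-9) = -1*(-9) = 9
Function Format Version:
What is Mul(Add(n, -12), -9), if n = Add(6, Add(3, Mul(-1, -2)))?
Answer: 9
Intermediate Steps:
n = 11 (n = Add(6, Add(3, 2)) = Add(6, 5) = 11)
Mul(Add(n, -12), -9) = Mul(Add(11, -12), -9) = Mul(-1, -9) = 9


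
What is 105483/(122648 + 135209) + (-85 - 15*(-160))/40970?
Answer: 983715493/2112880258 ≈ 0.46558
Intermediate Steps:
105483/(122648 + 135209) + (-85 - 15*(-160))/40970 = 105483/257857 + (-85 + 2400)*(1/40970) = 105483*(1/257857) + 2315*(1/40970) = 105483/257857 + 463/8194 = 983715493/2112880258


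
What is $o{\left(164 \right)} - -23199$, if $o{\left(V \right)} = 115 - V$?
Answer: $23150$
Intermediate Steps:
$o{\left(164 \right)} - -23199 = \left(115 - 164\right) - -23199 = \left(115 - 164\right) + 23199 = -49 + 23199 = 23150$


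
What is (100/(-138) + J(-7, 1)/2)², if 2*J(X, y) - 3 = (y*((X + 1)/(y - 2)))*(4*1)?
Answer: 2765569/76176 ≈ 36.305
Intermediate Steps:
J(X, y) = 3/2 + 2*y*(1 + X)/(-2 + y) (J(X, y) = 3/2 + ((y*((X + 1)/(y - 2)))*(4*1))/2 = 3/2 + ((y*((1 + X)/(-2 + y)))*4)/2 = 3/2 + ((y*(1 + X)/(-2 + y))*4)/2 = 3/2 + (4*y*(1 + X)/(-2 + y))/2 = 3/2 + 2*y*(1 + X)/(-2 + y))
(100/(-138) + J(-7, 1)/2)² = (100/(-138) + ((-6 + 7*1 + 4*(-7)*1)/(2*(-2 + 1)))/2)² = (100*(-1/138) + ((½)*(-6 + 7 - 28)/(-1))*(½))² = (-50/69 + ((½)*(-1)*(-27))*(½))² = (-50/69 + (27/2)*(½))² = (-50/69 + 27/4)² = (1663/276)² = 2765569/76176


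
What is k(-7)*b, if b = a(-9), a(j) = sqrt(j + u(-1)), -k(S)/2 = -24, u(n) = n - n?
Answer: 144*I ≈ 144.0*I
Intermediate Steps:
u(n) = 0
k(S) = 48 (k(S) = -2*(-24) = 48)
a(j) = sqrt(j) (a(j) = sqrt(j + 0) = sqrt(j))
b = 3*I (b = sqrt(-9) = 3*I ≈ 3.0*I)
k(-7)*b = 48*(3*I) = 144*I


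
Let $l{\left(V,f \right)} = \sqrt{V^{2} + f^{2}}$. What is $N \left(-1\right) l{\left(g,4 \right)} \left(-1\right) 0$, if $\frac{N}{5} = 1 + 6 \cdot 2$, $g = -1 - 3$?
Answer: $0$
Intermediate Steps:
$g = -4$ ($g = -1 - 3 = -4$)
$N = 65$ ($N = 5 \left(1 + 6 \cdot 2\right) = 5 \left(1 + 12\right) = 5 \cdot 13 = 65$)
$N \left(-1\right) l{\left(g,4 \right)} \left(-1\right) 0 = 65 \left(-1\right) \sqrt{\left(-4\right)^{2} + 4^{2}} \left(-1\right) 0 = - 65 \sqrt{16 + 16} \left(-1\right) 0 = - 65 \sqrt{32} \left(-1\right) 0 = - 65 \cdot 4 \sqrt{2} \left(-1\right) 0 = - 65 - 4 \sqrt{2} \cdot 0 = \left(-65\right) 0 = 0$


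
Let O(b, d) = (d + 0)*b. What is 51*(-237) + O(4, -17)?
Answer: -12155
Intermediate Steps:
O(b, d) = b*d (O(b, d) = d*b = b*d)
51*(-237) + O(4, -17) = 51*(-237) + 4*(-17) = -12087 - 68 = -12155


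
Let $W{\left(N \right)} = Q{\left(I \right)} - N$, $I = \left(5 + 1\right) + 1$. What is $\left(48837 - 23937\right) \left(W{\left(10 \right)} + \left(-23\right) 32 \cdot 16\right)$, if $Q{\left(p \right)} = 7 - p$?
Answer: $-293471400$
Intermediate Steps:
$I = 7$ ($I = 6 + 1 = 7$)
$W{\left(N \right)} = - N$ ($W{\left(N \right)} = \left(7 - 7\right) - N = 0 - N = - N$)
$\left(48837 - 23937\right) \left(W{\left(10 \right)} + \left(-23\right) 32 \cdot 16\right) = \left(48837 - 23937\right) \left(\left(-1\right) 10 + \left(-23\right) 32 \cdot 16\right) = 24900 \left(-10 - 11776\right) = 24900 \left(-11786\right) = -293471400$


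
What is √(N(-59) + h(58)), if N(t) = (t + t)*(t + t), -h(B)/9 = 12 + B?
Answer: 17*√46 ≈ 115.30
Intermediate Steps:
h(B) = -108 - 9*B (h(B) = -9*(12 + B) = -108 - 9*B)
N(t) = 4*t² (N(t) = (2*t)*(2*t) = 4*t²)
√(N(-59) + h(58)) = √(4*(-59)² + (-108 - 9*58)) = √(4*3481 + (-108 - 522)) = √(13924 - 630) = √13294 = 17*√46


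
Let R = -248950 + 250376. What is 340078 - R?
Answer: 338652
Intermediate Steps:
R = 1426
340078 - R = 340078 - 1*1426 = 340078 - 1426 = 338652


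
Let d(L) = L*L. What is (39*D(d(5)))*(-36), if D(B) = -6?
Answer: 8424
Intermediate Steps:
d(L) = L**2
(39*D(d(5)))*(-36) = (39*(-6))*(-36) = -234*(-36) = 8424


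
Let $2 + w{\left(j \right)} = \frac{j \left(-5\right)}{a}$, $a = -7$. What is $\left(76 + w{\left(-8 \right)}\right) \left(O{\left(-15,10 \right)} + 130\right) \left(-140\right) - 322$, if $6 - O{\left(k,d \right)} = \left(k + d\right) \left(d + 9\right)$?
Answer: $-2208682$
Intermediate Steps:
$O{\left(k,d \right)} = 6 - \left(9 + d\right) \left(d + k\right)$ ($O{\left(k,d \right)} = 6 - \left(k + d\right) \left(d + 9\right) = 6 - \left(d + k\right) \left(9 + d\right) = 6 - \left(9 + d\right) \left(d + k\right)$)
$w{\left(j \right)} = -2 + \frac{5 j}{7}$ ($w{\left(j \right)} = -2 + \frac{j \left(-5\right)}{-7} = -2 + - 5 j \left(- \frac{1}{7}\right) = -2 + \frac{5 j}{7}$)
$\left(76 + w{\left(-8 \right)}\right) \left(O{\left(-15,10 \right)} + 130\right) \left(-140\right) - 322 = \left(76 + \left(-2 + \frac{5}{7} \left(-8\right)\right)\right) \left(\left(6 - 10^{2} - 90 - -135 - 10 \left(-15\right)\right) + 130\right) \left(-140\right) - 322 = \left(76 - \frac{54}{7}\right) \left(\left(6 - 100 - 90 + 135 + 150\right) + 130\right) \left(-140\right) - 322 = \frac{478 \left(101 + 130\right)}{7} \left(-140\right) - 322 = \frac{478}{7} \cdot 231 \left(-140\right) - 322 = 15774 \left(-140\right) - 322 = -2208360 - 322 = -2208682$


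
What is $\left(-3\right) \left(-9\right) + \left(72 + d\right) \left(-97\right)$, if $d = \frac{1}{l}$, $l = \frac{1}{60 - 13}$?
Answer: $-11516$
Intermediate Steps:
$l = \frac{1}{47} \approx 0.021277$
$d = 47$ ($d = \frac{1}{\frac{1}{47}} = 47$)
$\left(-3\right) \left(-9\right) + \left(72 + d\right) \left(-97\right) = \left(-3\right) \left(-9\right) + \left(72 + 47\right) \left(-97\right) = 27 + 119 \left(-97\right) = 27 - 11543 = -11516$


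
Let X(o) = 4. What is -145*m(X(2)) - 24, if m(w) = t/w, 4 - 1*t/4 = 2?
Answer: -314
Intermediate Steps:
t = 8 (t = 16 - 4*2 = 16 - 8 = 8)
m(w) = 8/w
-145*m(X(2)) - 24 = -1160/4 - 24 = -145*2 - 24 = -290 - 24 = -314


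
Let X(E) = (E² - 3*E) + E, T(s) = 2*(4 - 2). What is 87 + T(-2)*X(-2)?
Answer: 119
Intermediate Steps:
T(s) = 4 (T(s) = 2*2 = 4)
X(E) = E² - 2*E
87 + T(-2)*X(-2) = 87 + 4*(-2*(-2 - 2)) = 87 + 4*(-2*(-4)) = 87 + 4*8 = 87 + 32 = 119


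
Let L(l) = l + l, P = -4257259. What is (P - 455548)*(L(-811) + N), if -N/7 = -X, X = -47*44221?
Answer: 68572901789117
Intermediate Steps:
L(l) = 2*l
X = -2078387
N = -14548709 (N = -(-7)*(-2078387) = -7*2078387 = -14548709)
(P - 455548)*(L(-811) + N) = (-4257259 - 455548)*(2*(-811) - 14548709) = -4712807*(-1622 - 14548709) = -4712807*(-14550331) = 68572901789117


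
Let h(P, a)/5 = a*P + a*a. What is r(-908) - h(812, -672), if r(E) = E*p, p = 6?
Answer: 464952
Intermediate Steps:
h(P, a) = 5*a² + 5*P*a (h(P, a) = 5*(a*P + a*a) = 5*(P*a + a²) = 5*(a² + P*a) = 5*a² + 5*P*a)
r(E) = 6*E (r(E) = E*6 = 6*E)
r(-908) - h(812, -672) = 6*(-908) - 5*(-672)*(812 - 672) = -5448 - 5*(-672)*140 = -5448 - 1*(-470400) = -5448 + 470400 = 464952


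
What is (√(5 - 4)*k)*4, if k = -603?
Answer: -2412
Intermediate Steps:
(√(5 - 4)*k)*4 = (√(5 - 4)*(-603))*4 = (√1*(-603))*4 = (1*(-603))*4 = -603*4 = -2412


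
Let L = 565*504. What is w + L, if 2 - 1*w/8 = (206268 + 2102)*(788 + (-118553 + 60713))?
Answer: 95103686696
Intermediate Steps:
L = 284760
w = 95103401936 (w = 16 - 8*(206268 + 2102)*(788 + (-118553 + 60713)) = 16 - 1666960*(788 - 57840) = 16 - 1666960*(-57052) = 16 - 8*(-11887925240) = 16 + 95103401920 = 95103401936)
w + L = 95103401936 + 284760 = 95103686696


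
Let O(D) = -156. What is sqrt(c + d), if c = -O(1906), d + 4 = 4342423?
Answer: 5*sqrt(173703) ≈ 2083.9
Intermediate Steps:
d = 4342419 (d = -4 + 4342423 = 4342419)
c = 156 (c = -1*(-156) = 156)
sqrt(c + d) = sqrt(156 + 4342419) = sqrt(4342575) = 5*sqrt(173703)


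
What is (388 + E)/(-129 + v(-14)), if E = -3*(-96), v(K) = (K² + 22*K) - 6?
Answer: -52/19 ≈ -2.7368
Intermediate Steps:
v(K) = -6 + K² + 22*K
E = 288
(388 + E)/(-129 + v(-14)) = (388 + 288)/(-129 + (-6 + (-14)² + 22*(-14))) = 676/(-129 + (-6 + 196 - 308)) = 676/(-129 - 118) = 676/(-247) = 676*(-1/247) = -52/19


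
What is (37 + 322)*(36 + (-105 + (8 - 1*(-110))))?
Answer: 17591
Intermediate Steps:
(37 + 322)*(36 + (-105 + (8 - 1*(-110)))) = 359*(36 + (-105 + (8 + 110))) = 359*(36 + (-105 + 118)) = 359*(36 + 13) = 359*49 = 17591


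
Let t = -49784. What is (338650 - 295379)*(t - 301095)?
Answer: -15182885209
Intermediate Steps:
(338650 - 295379)*(t - 301095) = (338650 - 295379)*(-49784 - 301095) = 43271*(-350879) = -15182885209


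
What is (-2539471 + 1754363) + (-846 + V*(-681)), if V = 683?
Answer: -1251077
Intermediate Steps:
(-2539471 + 1754363) + (-846 + V*(-681)) = (-2539471 + 1754363) + (-846 + 683*(-681)) = -785108 + (-846 - 465123) = -785108 - 465969 = -1251077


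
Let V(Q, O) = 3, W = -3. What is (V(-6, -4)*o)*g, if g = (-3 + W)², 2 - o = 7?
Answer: -540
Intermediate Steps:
o = -5 (o = 2 - 1*7 = 2 - 7 = -5)
g = 36 (g = (-3 - 3)² = (-6)² = 36)
(V(-6, -4)*o)*g = (3*(-5))*36 = -15*36 = -540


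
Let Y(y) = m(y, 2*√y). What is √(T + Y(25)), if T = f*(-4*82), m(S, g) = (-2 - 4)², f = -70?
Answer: 2*√5749 ≈ 151.64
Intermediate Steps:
m(S, g) = 36 (m(S, g) = (-6)² = 36)
Y(y) = 36
T = 22960 (T = -(-280)*82 = -70*(-328) = 22960)
√(T + Y(25)) = √(22960 + 36) = √22996 = 2*√5749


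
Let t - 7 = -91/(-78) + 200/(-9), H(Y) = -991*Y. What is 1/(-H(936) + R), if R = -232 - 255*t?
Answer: 6/5585569 ≈ 1.0742e-6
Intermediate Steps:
t = -253/18 (t = 7 + (-91/(-78) + 200/(-9)) = 7 + (-91*(-1/78) + 200*(-⅑)) = 7 + (7/6 - 200/9) = 7 - 379/18 = -253/18 ≈ -14.056)
R = 20113/6 (R = -232 - 255*(-253/18) = -232 + 21505/6 = 20113/6 ≈ 3352.2)
1/(-H(936) + R) = 1/(-(-991)*936 + 20113/6) = 1/(-1*(-927576) + 20113/6) = 1/(927576 + 20113/6) = 1/(5585569/6) = 6/5585569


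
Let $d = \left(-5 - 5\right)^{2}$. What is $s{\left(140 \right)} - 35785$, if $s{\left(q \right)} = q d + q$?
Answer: $-21645$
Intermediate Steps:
$d = 100$ ($d = \left(-10\right)^{2} = 100$)
$s{\left(q \right)} = 101 q$ ($s{\left(q \right)} = q 100 + q = 100 q + q = 101 q$)
$s{\left(140 \right)} - 35785 = 101 \cdot 140 - 35785 = 14140 - 35785 = -21645$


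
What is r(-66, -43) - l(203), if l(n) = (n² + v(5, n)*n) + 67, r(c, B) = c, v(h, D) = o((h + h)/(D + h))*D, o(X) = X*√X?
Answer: -41342 - 206045*√130/5408 ≈ -41776.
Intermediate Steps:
o(X) = X^(3/2)
v(h, D) = 2*D*√2*(h/(D + h))^(3/2) (v(h, D) = ((h + h)/(D + h))^(3/2)*D = ((2*h)/(D + h))^(3/2)*D = (2*h/(D + h))^(3/2)*D = (2*√2*(h/(D + h))^(3/2))*D = 2*D*√2*(h/(D + h))^(3/2))
l(n) = 67 + n² + 10*√10*n²*(1/(5 + n))^(3/2) (l(n) = (n² + (2*n*√2*(5/(n + 5))^(3/2))*n) + 67 = (n² + (2*n*√2*(5/(5 + n))^(3/2))*n) + 67 = (n² + (2*n*√2*(5*√5*(1/(5 + n))^(3/2)))*n) + 67 = (n² + (10*n*√10*(1/(5 + n))^(3/2))*n) + 67 = (n² + 10*√10*n²*(1/(5 + n))^(3/2)) + 67 = 67 + n² + 10*√10*n²*(1/(5 + n))^(3/2))
r(-66, -43) - l(203) = -66 - (67 + 203² + 10*√10*203²*(1/(5 + 203))^(3/2)) = -66 - (67 + 41209 + 10*√10*41209*(1/208)^(3/2)) = -66 - (67 + 41209 + 10*√10*41209*(√13/10816)) = -66 - (67 + 41209 + 206045*√130/5408) = -66 - (41276 + 206045*√130/5408) = -66 + (-41276 - 206045*√130/5408) = -41342 - 206045*√130/5408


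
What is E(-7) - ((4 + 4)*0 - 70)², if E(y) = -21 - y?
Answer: -4914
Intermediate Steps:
E(-7) - ((4 + 4)*0 - 70)² = (-21 - 1*(-7)) - ((4 + 4)*0 - 70)² = (-21 + 7) - (8*0 - 70)² = -14 - (0 - 70)² = -14 - 1*(-70)² = -14 - 1*4900 = -14 - 4900 = -4914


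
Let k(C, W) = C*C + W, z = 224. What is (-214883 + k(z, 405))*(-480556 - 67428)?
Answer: 90034867168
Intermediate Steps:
k(C, W) = W + C² (k(C, W) = C² + W = W + C²)
(-214883 + k(z, 405))*(-480556 - 67428) = (-214883 + (405 + 224²))*(-480556 - 67428) = (-214883 + (405 + 50176))*(-547984) = (-214883 + 50581)*(-547984) = -164302*(-547984) = 90034867168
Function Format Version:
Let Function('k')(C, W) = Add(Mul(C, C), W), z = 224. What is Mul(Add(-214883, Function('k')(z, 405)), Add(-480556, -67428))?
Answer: 90034867168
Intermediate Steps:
Function('k')(C, W) = Add(W, Pow(C, 2)) (Function('k')(C, W) = Add(Pow(C, 2), W) = Add(W, Pow(C, 2)))
Mul(Add(-214883, Function('k')(z, 405)), Add(-480556, -67428)) = Mul(Add(-214883, Add(405, Pow(224, 2))), Add(-480556, -67428)) = Mul(Add(-214883, Add(405, 50176)), -547984) = Mul(Add(-214883, 50581), -547984) = Mul(-164302, -547984) = 90034867168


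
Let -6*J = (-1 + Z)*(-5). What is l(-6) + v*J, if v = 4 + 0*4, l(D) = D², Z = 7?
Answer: 56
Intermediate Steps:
v = 4 (v = 4 + 0 = 4)
J = 5 (J = -(-1 + 7)*(-5)/6 = -(-5) = -⅙*(-30) = 5)
l(-6) + v*J = (-6)² + 4*5 = 36 + 20 = 56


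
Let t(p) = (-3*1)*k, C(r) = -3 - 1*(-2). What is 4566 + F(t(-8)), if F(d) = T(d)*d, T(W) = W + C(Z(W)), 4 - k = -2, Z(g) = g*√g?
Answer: 4908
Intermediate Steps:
Z(g) = g^(3/2)
C(r) = -1 (C(r) = -3 + 2 = -1)
k = 6 (k = 4 - 1*(-2) = 4 + 2 = 6)
T(W) = -1 + W (T(W) = W - 1 = -1 + W)
t(p) = -18 (t(p) = -3*1*6 = -3*6 = -18)
F(d) = d*(-1 + d) (F(d) = (-1 + d)*d = d*(-1 + d))
4566 + F(t(-8)) = 4566 - 18*(-1 - 18) = 4566 - 18*(-19) = 4566 + 342 = 4908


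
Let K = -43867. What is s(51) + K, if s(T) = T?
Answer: -43816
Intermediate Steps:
s(51) + K = 51 - 43867 = -43816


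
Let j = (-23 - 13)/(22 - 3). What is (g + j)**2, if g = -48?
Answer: 898704/361 ≈ 2489.5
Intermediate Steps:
j = -36/19 ≈ -1.8947
(g + j)**2 = (-48 - 36/19)**2 = (-948/19)**2 = 898704/361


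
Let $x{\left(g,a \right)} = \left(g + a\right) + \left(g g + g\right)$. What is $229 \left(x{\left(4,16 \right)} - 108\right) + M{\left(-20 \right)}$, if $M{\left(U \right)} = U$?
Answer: $-15592$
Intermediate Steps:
$x{\left(g,a \right)} = a + g^{2} + 2 g$ ($x{\left(g,a \right)} = \left(a + g\right) + \left(g^{2} + g\right) = \left(a + g\right) + \left(g + g^{2}\right) = a + g^{2} + 2 g$)
$229 \left(x{\left(4,16 \right)} - 108\right) + M{\left(-20 \right)} = 229 \left(\left(16 + 4^{2} + 2 \cdot 4\right) - 108\right) - 20 = 229 \left(\left(16 + 16 + 8\right) - 108\right) - 20 = 229 \left(40 - 108\right) - 20 = 229 \left(-68\right) - 20 = -15572 - 20 = -15592$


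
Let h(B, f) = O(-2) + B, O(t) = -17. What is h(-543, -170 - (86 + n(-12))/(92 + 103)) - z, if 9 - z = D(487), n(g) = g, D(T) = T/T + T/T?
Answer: -567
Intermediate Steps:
D(T) = 2 (D(T) = 1 + 1 = 2)
h(B, f) = -17 + B
z = 7 (z = 9 - 1*2 = 9 - 2 = 7)
h(-543, -170 - (86 + n(-12))/(92 + 103)) - z = (-17 - 543) - 1*7 = -560 - 7 = -567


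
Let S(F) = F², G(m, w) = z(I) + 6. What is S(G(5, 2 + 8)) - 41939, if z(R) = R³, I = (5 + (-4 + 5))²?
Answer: 2177300305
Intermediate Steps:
I = 36 (I = (5 + 1)² = 6² = 36)
G(m, w) = 46662 (G(m, w) = 36³ + 6 = 46656 + 6 = 46662)
S(G(5, 2 + 8)) - 41939 = 46662² - 41939 = 2177342244 - 41939 = 2177300305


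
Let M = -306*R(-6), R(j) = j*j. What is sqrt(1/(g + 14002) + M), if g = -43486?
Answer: I*sqrt(29556412795)/1638 ≈ 104.96*I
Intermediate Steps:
R(j) = j**2
M = -11016 (M = -306*(-6)**2 = -306*36 = -11016)
sqrt(1/(g + 14002) + M) = sqrt(1/(-43486 + 14002) - 11016) = sqrt(1/(-29484) - 11016) = sqrt(-1/29484 - 11016) = sqrt(-324795745/29484) = I*sqrt(29556412795)/1638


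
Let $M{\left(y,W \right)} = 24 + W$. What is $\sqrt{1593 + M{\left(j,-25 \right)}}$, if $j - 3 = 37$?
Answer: $2 \sqrt{398} \approx 39.9$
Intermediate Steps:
$j = 40$ ($j = 3 + 37 = 40$)
$\sqrt{1593 + M{\left(j,-25 \right)}} = \sqrt{1593 + \left(24 - 25\right)} = \sqrt{1593 - 1} = \sqrt{1592} = 2 \sqrt{398}$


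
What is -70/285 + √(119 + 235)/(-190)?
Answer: -14/57 - √354/190 ≈ -0.34464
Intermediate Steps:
-70/285 + √(119 + 235)/(-190) = -70*1/285 + √354*(-1/190) = -14/57 - √354/190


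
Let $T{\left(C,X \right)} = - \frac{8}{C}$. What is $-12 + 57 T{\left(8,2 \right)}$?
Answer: $-69$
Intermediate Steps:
$-12 + 57 T{\left(8,2 \right)} = -12 + 57 \left(- \frac{8}{8}\right) = -12 + 57 \left(\left(-8\right) \frac{1}{8}\right) = -12 + 57 \left(-1\right) = -12 - 57 = -69$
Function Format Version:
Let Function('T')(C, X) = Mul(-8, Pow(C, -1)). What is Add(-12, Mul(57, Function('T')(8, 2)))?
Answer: -69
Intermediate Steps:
Add(-12, Mul(57, Function('T')(8, 2))) = Add(-12, Mul(57, Mul(-8, Pow(8, -1)))) = Add(-12, Mul(57, Mul(-8, Rational(1, 8)))) = Add(-12, Mul(57, -1)) = Add(-12, -57) = -69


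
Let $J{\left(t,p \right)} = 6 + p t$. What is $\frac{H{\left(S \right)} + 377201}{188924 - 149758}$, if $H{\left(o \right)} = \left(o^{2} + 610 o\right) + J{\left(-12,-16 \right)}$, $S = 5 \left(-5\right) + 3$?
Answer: $\frac{364463}{39166} \approx 9.3056$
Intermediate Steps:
$S = -22$ ($S = -25 + 3 = -22$)
$H{\left(o \right)} = 198 + o^{2} + 610 o$ ($H{\left(o \right)} = \left(o^{2} + 610 o\right) + \left(6 - -192\right) = \left(o^{2} + 610 o\right) + \left(6 + 192\right) = \left(o^{2} + 610 o\right) + 198 = 198 + o^{2} + 610 o$)
$\frac{H{\left(S \right)} + 377201}{188924 - 149758} = \frac{\left(198 + \left(-22\right)^{2} + 610 \left(-22\right)\right) + 377201}{188924 - 149758} = \frac{\left(198 + 484 - 13420\right) + 377201}{39166} = \left(-12738 + 377201\right) \frac{1}{39166} = 364463 \cdot \frac{1}{39166} = \frac{364463}{39166}$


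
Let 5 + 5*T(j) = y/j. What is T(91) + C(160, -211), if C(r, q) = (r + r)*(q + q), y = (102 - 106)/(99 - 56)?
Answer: -2642077169/19565 ≈ -1.3504e+5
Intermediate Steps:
y = -4/43 ≈ -0.093023
C(r, q) = 4*q*r (C(r, q) = (2*r)*(2*q) = 4*q*r)
T(j) = -1 - 4/(215*j) (T(j) = -1 + (-4/(43*j))/5 = -1 - 4/(215*j))
T(91) + C(160, -211) = (-4/215 - 1*91)/91 + 4*(-211)*160 = (-4/215 - 91)/91 - 135040 = (1/91)*(-19569/215) - 135040 = -19569/19565 - 135040 = -2642077169/19565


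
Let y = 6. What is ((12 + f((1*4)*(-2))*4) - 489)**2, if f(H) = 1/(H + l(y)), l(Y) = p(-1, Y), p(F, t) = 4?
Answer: 228484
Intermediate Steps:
l(Y) = 4
f(H) = 1/(4 + H) (f(H) = 1/(H + 4) = 1/(4 + H))
((12 + f((1*4)*(-2))*4) - 489)**2 = ((12 + 4/(4 + (1*4)*(-2))) - 489)**2 = ((12 + 4/(4 + 4*(-2))) - 489)**2 = ((12 + 4/(4 - 8)) - 489)**2 = ((12 + 4/(-4)) - 489)**2 = ((12 - 1/4*4) - 489)**2 = ((12 - 1) - 489)**2 = (11 - 489)**2 = (-478)**2 = 228484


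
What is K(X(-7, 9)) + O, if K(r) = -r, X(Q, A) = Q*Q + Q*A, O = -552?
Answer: -538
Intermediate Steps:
X(Q, A) = Q² + A*Q
K(X(-7, 9)) + O = -(-7)*(9 - 7) - 552 = -(-7)*2 - 552 = -1*(-14) - 552 = 14 - 552 = -538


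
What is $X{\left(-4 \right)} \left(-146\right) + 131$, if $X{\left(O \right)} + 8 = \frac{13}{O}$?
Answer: $\frac{3547}{2} \approx 1773.5$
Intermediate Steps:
$X{\left(O \right)} = -8 + \frac{13}{O}$
$X{\left(-4 \right)} \left(-146\right) + 131 = \left(-8 + \frac{13}{-4}\right) \left(-146\right) + 131 = \left(-8 + 13 \left(- \frac{1}{4}\right)\right) \left(-146\right) + 131 = \left(-8 - \frac{13}{4}\right) \left(-146\right) + 131 = \left(- \frac{45}{4}\right) \left(-146\right) + 131 = \frac{3285}{2} + 131 = \frac{3547}{2}$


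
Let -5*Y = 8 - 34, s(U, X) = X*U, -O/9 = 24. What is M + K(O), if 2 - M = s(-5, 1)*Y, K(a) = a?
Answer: -188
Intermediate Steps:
O = -216 (O = -9*24 = -216)
s(U, X) = U*X
Y = 26/5 (Y = -(8 - 34)/5 = -⅕*(-26) = 26/5 ≈ 5.2000)
M = 28 (M = 2 - (-5*1)*26/5 = 2 - (-5)*26/5 = 2 - 1*(-26) = 2 + 26 = 28)
M + K(O) = 28 - 216 = -188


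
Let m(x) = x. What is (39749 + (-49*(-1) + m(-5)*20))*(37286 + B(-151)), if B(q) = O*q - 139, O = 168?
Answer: 467602742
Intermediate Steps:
B(q) = -139 + 168*q (B(q) = 168*q - 139 = -139 + 168*q)
(39749 + (-49*(-1) + m(-5)*20))*(37286 + B(-151)) = (39749 + (-49*(-1) - 5*20))*(37286 + (-139 + 168*(-151))) = (39749 + (49 - 100))*(37286 + (-139 - 25368)) = (39749 - 51)*(37286 - 25507) = 39698*11779 = 467602742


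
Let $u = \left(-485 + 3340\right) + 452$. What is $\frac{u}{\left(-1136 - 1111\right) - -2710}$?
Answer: $\frac{3307}{463} \approx 7.1425$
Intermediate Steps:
$u = 3307$ ($u = 2855 + 452 = 3307$)
$\frac{u}{\left(-1136 - 1111\right) - -2710} = \frac{3307}{\left(-1136 - 1111\right) - -2710} = \frac{3307}{\left(-1136 - 1111\right) + 2710} = \frac{3307}{-2247 + 2710} = \frac{3307}{463}$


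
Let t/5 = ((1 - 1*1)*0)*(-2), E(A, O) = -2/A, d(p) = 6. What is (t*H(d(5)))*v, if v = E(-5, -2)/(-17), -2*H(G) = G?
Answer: 0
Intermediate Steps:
H(G) = -G/2
v = -2/85 (v = -2/(-5)/(-17) = -2*(-⅕)*(-1/17) = (⅖)*(-1/17) = -2/85 ≈ -0.023529)
t = 0 (t = 5*(((1 - 1*1)*0)*(-2)) = 5*(((1 - 1)*0)*(-2)) = 5*((0*0)*(-2)) = 5*(0*(-2)) = 5*0 = 0)
(t*H(d(5)))*v = (0*(-½*6))*(-2/85) = (0*(-3))*(-2/85) = 0*(-2/85) = 0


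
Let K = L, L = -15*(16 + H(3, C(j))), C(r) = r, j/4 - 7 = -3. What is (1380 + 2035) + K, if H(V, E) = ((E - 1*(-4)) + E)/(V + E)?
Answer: 59785/19 ≈ 3146.6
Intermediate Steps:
j = 16 (j = 28 + 4*(-3) = 28 - 12 = 16)
H(V, E) = (4 + 2*E)/(E + V) (H(V, E) = ((E + 4) + E)/(E + V) = ((4 + E) + E)/(E + V) = (4 + 2*E)/(E + V))
L = -5100/19 (L = -15*(16 + 2*(2 + 16)/(16 + 3)) = -15*(16 + 2*18/19) = -15*(16 + 2*(1/19)*18) = -15*(16 + 36/19) = -15*340/19 = -5100/19 ≈ -268.42)
K = -5100/19 ≈ -268.42
(1380 + 2035) + K = (1380 + 2035) - 5100/19 = 3415 - 5100/19 = 59785/19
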